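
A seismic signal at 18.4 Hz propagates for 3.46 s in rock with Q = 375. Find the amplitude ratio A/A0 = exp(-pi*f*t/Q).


pi*f*t/Q = pi*18.4*3.46/375 = 0.53335
A/A0 = exp(-0.53335) = 0.586636

0.586636


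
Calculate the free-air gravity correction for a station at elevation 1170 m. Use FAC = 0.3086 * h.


FAC = 0.3086 * h
= 0.3086 * 1170
= 361.062 mGal

361.062


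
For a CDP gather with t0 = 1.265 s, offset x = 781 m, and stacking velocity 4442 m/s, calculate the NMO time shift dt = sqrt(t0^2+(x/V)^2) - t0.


x/Vnmo = 781/4442 = 0.175822
(x/Vnmo)^2 = 0.030913
t0^2 = 1.600225
sqrt(1.600225 + 0.030913) = 1.27716
dt = 1.27716 - 1.265 = 0.01216

0.01216


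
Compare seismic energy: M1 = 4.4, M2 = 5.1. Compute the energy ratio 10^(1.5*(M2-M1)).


M2 - M1 = 5.1 - 4.4 = 0.7
1.5 * 0.7 = 1.05
ratio = 10^1.05 = 11.22

11.22


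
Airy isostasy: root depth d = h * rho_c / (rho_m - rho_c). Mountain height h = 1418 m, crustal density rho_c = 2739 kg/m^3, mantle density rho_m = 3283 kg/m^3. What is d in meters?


rho_m - rho_c = 3283 - 2739 = 544
d = 1418 * 2739 / 544
= 3883902 / 544
= 7139.53 m

7139.53


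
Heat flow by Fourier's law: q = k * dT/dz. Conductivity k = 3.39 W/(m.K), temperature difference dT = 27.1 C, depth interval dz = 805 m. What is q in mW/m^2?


q = k * dT / dz * 1000
= 3.39 * 27.1 / 805 * 1000
= 0.114123 * 1000
= 114.123 mW/m^2

114.123


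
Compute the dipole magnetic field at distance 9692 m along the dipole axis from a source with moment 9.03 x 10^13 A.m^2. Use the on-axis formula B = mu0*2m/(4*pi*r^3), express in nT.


m = 9.03 x 10^13 = 90300000000000 A.m^2
2m = 180600000000000 A.m^2
r^3 = 9692^3 = 910416701888
B = (4pi*10^-7) * 180600000000000 / (4*pi * 910416701888) * 1e9
= 226948653.295327 / 11440633689427.16 * 1e9
= 19837.0702 nT

19837.0702


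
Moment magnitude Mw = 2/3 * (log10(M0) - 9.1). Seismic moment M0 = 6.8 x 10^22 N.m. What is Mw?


log10(M0) = log10(6.8 x 10^22) = 22.8325
Mw = 2/3 * (22.8325 - 9.1)
= 2/3 * 13.7325
= 9.16

9.16


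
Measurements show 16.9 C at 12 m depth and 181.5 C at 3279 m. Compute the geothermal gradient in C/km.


dT = 181.5 - 16.9 = 164.6 C
dz = 3279 - 12 = 3267 m
gradient = dT/dz * 1000 = 164.6/3267 * 1000 = 50.3826 C/km

50.3826


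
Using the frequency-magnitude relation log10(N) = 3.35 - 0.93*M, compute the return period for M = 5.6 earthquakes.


log10(N) = 3.35 - 0.93*5.6 = -1.858
N = 10^-1.858 = 0.013868
T = 1/N = 1/0.013868 = 72.1107 years

72.1107


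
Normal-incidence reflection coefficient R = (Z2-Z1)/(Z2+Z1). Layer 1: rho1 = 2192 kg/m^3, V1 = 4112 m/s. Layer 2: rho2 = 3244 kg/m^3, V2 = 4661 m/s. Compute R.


Z1 = 2192 * 4112 = 9013504
Z2 = 3244 * 4661 = 15120284
R = (15120284 - 9013504) / (15120284 + 9013504) = 6106780 / 24133788 = 0.253

0.253


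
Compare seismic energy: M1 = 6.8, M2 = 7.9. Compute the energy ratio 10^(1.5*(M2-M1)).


M2 - M1 = 7.9 - 6.8 = 1.1
1.5 * 1.1 = 1.65
ratio = 10^1.65 = 44.67

44.67


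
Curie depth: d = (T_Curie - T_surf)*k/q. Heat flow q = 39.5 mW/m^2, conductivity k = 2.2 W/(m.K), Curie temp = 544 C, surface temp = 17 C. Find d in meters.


T_Curie - T_surf = 544 - 17 = 527 C
Convert q to W/m^2: 39.5 mW/m^2 = 0.0395 W/m^2
d = 527 * 2.2 / 0.0395 = 29351.9 m

29351.9


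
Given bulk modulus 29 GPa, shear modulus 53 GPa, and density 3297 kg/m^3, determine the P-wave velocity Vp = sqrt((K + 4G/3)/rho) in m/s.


First compute the effective modulus:
K + 4G/3 = 29e9 + 4*53e9/3 = 99666666666.67 Pa
Then divide by density:
99666666666.67 / 3297 = 30229501.5671 Pa/(kg/m^3)
Take the square root:
Vp = sqrt(30229501.5671) = 5498.14 m/s

5498.14


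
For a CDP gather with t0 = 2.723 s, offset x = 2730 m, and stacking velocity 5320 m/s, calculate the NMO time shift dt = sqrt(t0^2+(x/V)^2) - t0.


x/Vnmo = 2730/5320 = 0.513158
(x/Vnmo)^2 = 0.263331
t0^2 = 7.414729
sqrt(7.414729 + 0.263331) = 2.770931
dt = 2.770931 - 2.723 = 0.047931

0.047931


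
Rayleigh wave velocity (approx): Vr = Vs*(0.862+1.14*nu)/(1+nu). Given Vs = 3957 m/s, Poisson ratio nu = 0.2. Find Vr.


Numerator factor = 0.862 + 1.14*0.2 = 1.09
Denominator = 1 + 0.2 = 1.2
Vr = 3957 * 1.09 / 1.2 = 3594.27 m/s

3594.27


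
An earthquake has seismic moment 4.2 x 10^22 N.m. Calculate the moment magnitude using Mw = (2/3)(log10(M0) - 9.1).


log10(M0) = log10(4.2 x 10^22) = 22.6232
Mw = 2/3 * (22.6232 - 9.1)
= 2/3 * 13.5232
= 9.02

9.02


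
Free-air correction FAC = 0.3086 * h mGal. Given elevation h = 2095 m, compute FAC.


FAC = 0.3086 * h
= 0.3086 * 2095
= 646.517 mGal

646.517


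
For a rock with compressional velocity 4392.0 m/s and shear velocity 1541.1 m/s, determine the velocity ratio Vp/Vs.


Vp/Vs = 4392.0 / 1541.1
= 2.8499

2.8499


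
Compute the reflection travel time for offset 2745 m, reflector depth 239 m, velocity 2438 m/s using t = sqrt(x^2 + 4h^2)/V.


x^2 + 4h^2 = 2745^2 + 4*239^2 = 7535025 + 228484 = 7763509
sqrt(7763509) = 2786.3074
t = 2786.3074 / 2438 = 1.1429 s

1.1429


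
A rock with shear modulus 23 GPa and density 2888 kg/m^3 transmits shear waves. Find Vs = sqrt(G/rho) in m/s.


Convert G to Pa: G = 23e9 Pa
Compute G/rho = 23e9 / 2888 = 7963988.9197
Vs = sqrt(7963988.9197) = 2822.05 m/s

2822.05


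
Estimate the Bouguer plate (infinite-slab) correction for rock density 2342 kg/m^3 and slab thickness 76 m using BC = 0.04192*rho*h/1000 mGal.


BC = 0.04192 * rho * h / 1000
= 0.04192 * 2342 * 76 / 1000
= 7.4614 mGal

7.4614


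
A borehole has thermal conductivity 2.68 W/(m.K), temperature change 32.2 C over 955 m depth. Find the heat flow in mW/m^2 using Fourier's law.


q = k * dT / dz * 1000
= 2.68 * 32.2 / 955 * 1000
= 0.090362 * 1000
= 90.3623 mW/m^2

90.3623


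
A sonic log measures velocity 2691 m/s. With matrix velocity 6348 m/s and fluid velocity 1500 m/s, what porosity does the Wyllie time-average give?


1/V - 1/Vm = 1/2691 - 1/6348 = 0.00021408
1/Vf - 1/Vm = 1/1500 - 1/6348 = 0.00050914
phi = 0.00021408 / 0.00050914 = 0.4205

0.4205


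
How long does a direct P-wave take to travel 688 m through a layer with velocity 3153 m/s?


t = x / V
= 688 / 3153
= 0.2182 s

0.2182


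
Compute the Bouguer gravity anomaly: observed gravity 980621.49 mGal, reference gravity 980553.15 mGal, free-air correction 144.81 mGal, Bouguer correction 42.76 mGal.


BA = g_obs - g_ref + FAC - BC
= 980621.49 - 980553.15 + 144.81 - 42.76
= 170.39 mGal

170.39


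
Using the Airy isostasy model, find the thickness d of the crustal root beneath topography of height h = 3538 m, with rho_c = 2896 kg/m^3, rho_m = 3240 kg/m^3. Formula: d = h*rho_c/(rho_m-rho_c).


rho_m - rho_c = 3240 - 2896 = 344
d = 3538 * 2896 / 344
= 10246048 / 344
= 29785.02 m

29785.02


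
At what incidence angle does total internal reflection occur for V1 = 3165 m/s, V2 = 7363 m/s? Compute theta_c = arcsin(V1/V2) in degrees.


V1/V2 = 3165/7363 = 0.429852
theta_c = arcsin(0.429852) = 25.4582 degrees

25.4582


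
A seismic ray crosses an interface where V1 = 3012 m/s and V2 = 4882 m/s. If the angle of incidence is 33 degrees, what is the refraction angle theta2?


sin(theta1) = sin(33 deg) = 0.544639
sin(theta2) = V2/V1 * sin(theta1) = 4882/3012 * 0.544639 = 0.882778
theta2 = arcsin(0.882778) = 61.9793 degrees

61.9793


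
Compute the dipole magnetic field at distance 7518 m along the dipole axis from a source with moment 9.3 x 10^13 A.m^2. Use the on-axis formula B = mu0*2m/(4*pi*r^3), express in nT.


m = 9.3 x 10^13 = 93000000000000 A.m^2
2m = 186000000000000 A.m^2
r^3 = 7518^3 = 424919795832
B = (4pi*10^-7) * 186000000000000 / (4*pi * 424919795832) * 1e9
= 233734493.427081 / 5339699635802.74 * 1e9
= 43772.9665 nT

43772.9665


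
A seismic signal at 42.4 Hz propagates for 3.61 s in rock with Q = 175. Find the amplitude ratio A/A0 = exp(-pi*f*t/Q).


pi*f*t/Q = pi*42.4*3.61/175 = 2.747799
A/A0 = exp(-2.747799) = 0.064069

0.064069


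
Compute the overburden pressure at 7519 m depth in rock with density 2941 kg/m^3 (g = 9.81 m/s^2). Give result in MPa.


P = rho * g * z / 1e6
= 2941 * 9.81 * 7519 / 1e6
= 216932247.99 / 1e6
= 216.9322 MPa

216.9322


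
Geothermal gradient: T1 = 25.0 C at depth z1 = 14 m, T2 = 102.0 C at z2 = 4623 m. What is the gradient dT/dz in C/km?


dT = 102.0 - 25.0 = 77.0 C
dz = 4623 - 14 = 4609 m
gradient = dT/dz * 1000 = 77.0/4609 * 1000 = 16.7064 C/km

16.7064


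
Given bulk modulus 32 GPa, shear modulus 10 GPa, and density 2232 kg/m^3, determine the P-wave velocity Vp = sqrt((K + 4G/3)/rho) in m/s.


First compute the effective modulus:
K + 4G/3 = 32e9 + 4*10e9/3 = 45333333333.33 Pa
Then divide by density:
45333333333.33 / 2232 = 20310633.2139 Pa/(kg/m^3)
Take the square root:
Vp = sqrt(20310633.2139) = 4506.73 m/s

4506.73


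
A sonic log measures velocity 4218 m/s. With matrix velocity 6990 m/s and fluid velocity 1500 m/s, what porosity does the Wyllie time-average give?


1/V - 1/Vm = 1/4218 - 1/6990 = 9.402e-05
1/Vf - 1/Vm = 1/1500 - 1/6990 = 0.00052361
phi = 9.402e-05 / 0.00052361 = 0.1796

0.1796


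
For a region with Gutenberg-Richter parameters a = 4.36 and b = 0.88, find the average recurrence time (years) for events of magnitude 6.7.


log10(N) = 4.36 - 0.88*6.7 = -1.536
N = 10^-1.536 = 0.029107
T = 1/N = 1/0.029107 = 34.3558 years

34.3558


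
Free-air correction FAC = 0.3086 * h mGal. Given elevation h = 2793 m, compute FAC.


FAC = 0.3086 * h
= 0.3086 * 2793
= 861.9198 mGal

861.9198


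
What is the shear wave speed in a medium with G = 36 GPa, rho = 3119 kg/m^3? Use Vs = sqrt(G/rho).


Convert G to Pa: G = 36e9 Pa
Compute G/rho = 36e9 / 3119 = 11542160.949
Vs = sqrt(11542160.949) = 3397.38 m/s

3397.38


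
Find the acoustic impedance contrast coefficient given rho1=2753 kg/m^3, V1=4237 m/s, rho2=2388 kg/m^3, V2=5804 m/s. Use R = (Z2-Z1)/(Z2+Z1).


Z1 = 2753 * 4237 = 11664461
Z2 = 2388 * 5804 = 13859952
R = (13859952 - 11664461) / (13859952 + 11664461) = 2195491 / 25524413 = 0.086

0.086


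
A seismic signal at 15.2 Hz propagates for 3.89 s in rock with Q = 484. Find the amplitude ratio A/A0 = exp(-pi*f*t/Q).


pi*f*t/Q = pi*15.2*3.89/484 = 0.383794
A/A0 = exp(-0.383794) = 0.681272

0.681272


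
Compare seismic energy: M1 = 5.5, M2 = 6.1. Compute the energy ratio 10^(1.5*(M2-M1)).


M2 - M1 = 6.1 - 5.5 = 0.6
1.5 * 0.6 = 0.9
ratio = 10^0.9 = 7.94

7.94


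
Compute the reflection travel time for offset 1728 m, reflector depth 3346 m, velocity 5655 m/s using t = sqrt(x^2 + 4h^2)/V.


x^2 + 4h^2 = 1728^2 + 4*3346^2 = 2985984 + 44782864 = 47768848
sqrt(47768848) = 6911.5011
t = 6911.5011 / 5655 = 1.2222 s

1.2222


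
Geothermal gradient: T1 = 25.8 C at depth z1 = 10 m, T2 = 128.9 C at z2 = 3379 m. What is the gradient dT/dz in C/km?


dT = 128.9 - 25.8 = 103.1 C
dz = 3379 - 10 = 3369 m
gradient = dT/dz * 1000 = 103.1/3369 * 1000 = 30.6026 C/km

30.6026


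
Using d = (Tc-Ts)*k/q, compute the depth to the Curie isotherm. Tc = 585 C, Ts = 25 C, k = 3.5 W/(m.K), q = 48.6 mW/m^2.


T_Curie - T_surf = 585 - 25 = 560 C
Convert q to W/m^2: 48.6 mW/m^2 = 0.0486 W/m^2
d = 560 * 3.5 / 0.0486 = 40329.22 m

40329.22


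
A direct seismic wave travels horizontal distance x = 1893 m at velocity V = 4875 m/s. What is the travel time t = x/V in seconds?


t = x / V
= 1893 / 4875
= 0.3883 s

0.3883


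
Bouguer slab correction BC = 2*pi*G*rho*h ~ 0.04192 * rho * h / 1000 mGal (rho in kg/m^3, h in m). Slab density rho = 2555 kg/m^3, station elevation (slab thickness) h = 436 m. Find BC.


BC = 0.04192 * rho * h / 1000
= 0.04192 * 2555 * 436 / 1000
= 46.698 mGal

46.698


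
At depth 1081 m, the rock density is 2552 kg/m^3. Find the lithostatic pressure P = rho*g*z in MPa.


P = rho * g * z / 1e6
= 2552 * 9.81 * 1081 / 1e6
= 27062964.72 / 1e6
= 27.063 MPa

27.063


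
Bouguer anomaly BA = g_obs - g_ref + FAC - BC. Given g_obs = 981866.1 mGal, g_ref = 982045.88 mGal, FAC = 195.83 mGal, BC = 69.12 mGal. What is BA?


BA = g_obs - g_ref + FAC - BC
= 981866.1 - 982045.88 + 195.83 - 69.12
= -53.07 mGal

-53.07


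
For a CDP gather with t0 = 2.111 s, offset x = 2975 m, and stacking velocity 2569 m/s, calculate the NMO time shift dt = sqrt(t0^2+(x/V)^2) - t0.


x/Vnmo = 2975/2569 = 1.158038
(x/Vnmo)^2 = 1.341052
t0^2 = 4.456321
sqrt(4.456321 + 1.341052) = 2.407774
dt = 2.407774 - 2.111 = 0.296774

0.296774


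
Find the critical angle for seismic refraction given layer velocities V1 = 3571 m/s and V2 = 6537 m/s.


V1/V2 = 3571/6537 = 0.546275
theta_c = arcsin(0.546275) = 33.1118 degrees

33.1118


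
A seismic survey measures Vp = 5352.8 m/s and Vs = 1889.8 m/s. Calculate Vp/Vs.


Vp/Vs = 5352.8 / 1889.8
= 2.8325

2.8325


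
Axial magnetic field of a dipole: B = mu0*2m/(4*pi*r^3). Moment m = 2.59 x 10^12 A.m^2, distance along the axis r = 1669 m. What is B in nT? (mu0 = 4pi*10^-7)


m = 2.59 x 10^12 = 2590000000000 A.m^2
2m = 5180000000000 A.m^2
r^3 = 1669^3 = 4649101309
B = (4pi*10^-7) * 5180000000000 / (4*pi * 4649101309) * 1e9
= 6509379.978238 / 58422330072.6 * 1e9
= 111419.3831 nT

111419.3831


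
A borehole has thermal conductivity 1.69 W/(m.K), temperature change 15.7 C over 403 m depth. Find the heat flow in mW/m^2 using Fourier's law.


q = k * dT / dz * 1000
= 1.69 * 15.7 / 403 * 1000
= 0.065839 * 1000
= 65.8387 mW/m^2

65.8387


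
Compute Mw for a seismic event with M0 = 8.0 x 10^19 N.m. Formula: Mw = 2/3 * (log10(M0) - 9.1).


log10(M0) = log10(8.0 x 10^19) = 19.9031
Mw = 2/3 * (19.9031 - 9.1)
= 2/3 * 10.8031
= 7.2

7.2


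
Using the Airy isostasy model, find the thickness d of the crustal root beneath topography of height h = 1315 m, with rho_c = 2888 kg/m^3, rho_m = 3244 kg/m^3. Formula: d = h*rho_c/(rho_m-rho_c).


rho_m - rho_c = 3244 - 2888 = 356
d = 1315 * 2888 / 356
= 3797720 / 356
= 10667.75 m

10667.75


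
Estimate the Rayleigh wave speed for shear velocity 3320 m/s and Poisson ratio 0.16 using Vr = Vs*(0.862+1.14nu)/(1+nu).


Numerator factor = 0.862 + 1.14*0.16 = 1.0444
Denominator = 1 + 0.16 = 1.16
Vr = 3320 * 1.0444 / 1.16 = 2989.14 m/s

2989.14


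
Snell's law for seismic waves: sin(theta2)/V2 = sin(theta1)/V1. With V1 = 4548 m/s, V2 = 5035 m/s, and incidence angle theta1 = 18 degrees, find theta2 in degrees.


sin(theta1) = sin(18 deg) = 0.309017
sin(theta2) = V2/V1 * sin(theta1) = 5035/4548 * 0.309017 = 0.342107
theta2 = arcsin(0.342107) = 20.0053 degrees

20.0053


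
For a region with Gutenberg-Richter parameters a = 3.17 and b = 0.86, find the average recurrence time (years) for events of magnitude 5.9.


log10(N) = 3.17 - 0.86*5.9 = -1.904
N = 10^-1.904 = 0.012474
T = 1/N = 1/0.012474 = 80.1678 years

80.1678


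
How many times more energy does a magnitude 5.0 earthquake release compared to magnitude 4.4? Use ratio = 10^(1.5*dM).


M2 - M1 = 5.0 - 4.4 = 0.6
1.5 * 0.6 = 0.9
ratio = 10^0.9 = 7.94

7.94


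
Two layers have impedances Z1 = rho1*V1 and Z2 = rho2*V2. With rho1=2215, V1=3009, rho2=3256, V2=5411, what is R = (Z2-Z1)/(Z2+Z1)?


Z1 = 2215 * 3009 = 6664935
Z2 = 3256 * 5411 = 17618216
R = (17618216 - 6664935) / (17618216 + 6664935) = 10953281 / 24283151 = 0.4511

0.4511


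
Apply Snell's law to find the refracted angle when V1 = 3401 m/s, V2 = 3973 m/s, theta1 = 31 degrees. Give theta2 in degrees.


sin(theta1) = sin(31 deg) = 0.515038
sin(theta2) = V2/V1 * sin(theta1) = 3973/3401 * 0.515038 = 0.60166
theta2 = arcsin(0.60166) = 36.9889 degrees

36.9889


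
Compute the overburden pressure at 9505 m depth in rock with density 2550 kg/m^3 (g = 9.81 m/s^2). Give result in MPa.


P = rho * g * z / 1e6
= 2550 * 9.81 * 9505 / 1e6
= 237772327.5 / 1e6
= 237.7723 MPa

237.7723


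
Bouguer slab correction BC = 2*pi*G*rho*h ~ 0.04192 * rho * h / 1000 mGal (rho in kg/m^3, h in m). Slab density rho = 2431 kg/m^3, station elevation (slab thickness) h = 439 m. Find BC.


BC = 0.04192 * rho * h / 1000
= 0.04192 * 2431 * 439 / 1000
= 44.7374 mGal

44.7374


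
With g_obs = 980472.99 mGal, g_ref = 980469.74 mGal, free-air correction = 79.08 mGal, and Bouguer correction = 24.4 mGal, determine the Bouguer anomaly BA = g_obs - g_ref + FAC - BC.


BA = g_obs - g_ref + FAC - BC
= 980472.99 - 980469.74 + 79.08 - 24.4
= 57.93 mGal

57.93


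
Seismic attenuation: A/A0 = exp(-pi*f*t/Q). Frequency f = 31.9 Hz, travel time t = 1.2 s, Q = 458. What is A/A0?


pi*f*t/Q = pi*31.9*1.2/458 = 0.262577
A/A0 = exp(-0.262577) = 0.769067

0.769067


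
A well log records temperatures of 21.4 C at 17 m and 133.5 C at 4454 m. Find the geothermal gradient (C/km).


dT = 133.5 - 21.4 = 112.1 C
dz = 4454 - 17 = 4437 m
gradient = dT/dz * 1000 = 112.1/4437 * 1000 = 25.2648 C/km

25.2648


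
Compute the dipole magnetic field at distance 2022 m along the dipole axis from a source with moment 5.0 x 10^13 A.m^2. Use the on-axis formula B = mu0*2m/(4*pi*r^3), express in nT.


m = 5.0 x 10^13 = 50000000000000 A.m^2
2m = 100000000000000 A.m^2
r^3 = 2022^3 = 8266914648
B = (4pi*10^-7) * 100000000000000 / (4*pi * 8266914648) * 1e9
= 125663706.143592 / 103885113304.04 * 1e9
= 1209641.1329 nT

1209641.1329


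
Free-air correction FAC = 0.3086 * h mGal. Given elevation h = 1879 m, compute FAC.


FAC = 0.3086 * h
= 0.3086 * 1879
= 579.8594 mGal

579.8594


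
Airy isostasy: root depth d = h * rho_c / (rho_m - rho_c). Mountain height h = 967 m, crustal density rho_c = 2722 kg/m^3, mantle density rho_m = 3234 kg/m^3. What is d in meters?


rho_m - rho_c = 3234 - 2722 = 512
d = 967 * 2722 / 512
= 2632174 / 512
= 5140.96 m

5140.96


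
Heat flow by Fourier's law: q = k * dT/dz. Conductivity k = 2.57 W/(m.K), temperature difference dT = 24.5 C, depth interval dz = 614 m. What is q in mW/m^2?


q = k * dT / dz * 1000
= 2.57 * 24.5 / 614 * 1000
= 0.102549 * 1000
= 102.5489 mW/m^2

102.5489


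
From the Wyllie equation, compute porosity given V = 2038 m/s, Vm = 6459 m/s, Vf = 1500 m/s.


1/V - 1/Vm = 1/2038 - 1/6459 = 0.00033585
1/Vf - 1/Vm = 1/1500 - 1/6459 = 0.00051184
phi = 0.00033585 / 0.00051184 = 0.6562

0.6562


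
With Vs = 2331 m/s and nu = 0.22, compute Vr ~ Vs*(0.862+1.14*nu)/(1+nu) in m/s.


Numerator factor = 0.862 + 1.14*0.22 = 1.1128
Denominator = 1 + 0.22 = 1.22
Vr = 2331 * 1.1128 / 1.22 = 2126.18 m/s

2126.18


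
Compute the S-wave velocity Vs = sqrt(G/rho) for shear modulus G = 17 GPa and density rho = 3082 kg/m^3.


Convert G to Pa: G = 17e9 Pa
Compute G/rho = 17e9 / 3082 = 5515898.767
Vs = sqrt(5515898.767) = 2348.6 m/s

2348.6


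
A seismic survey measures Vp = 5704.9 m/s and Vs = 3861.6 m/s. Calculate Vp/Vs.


Vp/Vs = 5704.9 / 3861.6
= 1.4773

1.4773


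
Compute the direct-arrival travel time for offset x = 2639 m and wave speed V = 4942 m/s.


t = x / V
= 2639 / 4942
= 0.534 s

0.534


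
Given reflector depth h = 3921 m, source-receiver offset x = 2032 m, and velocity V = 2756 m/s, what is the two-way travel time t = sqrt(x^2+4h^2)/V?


x^2 + 4h^2 = 2032^2 + 4*3921^2 = 4129024 + 61496964 = 65625988
sqrt(65625988) = 8100.9869
t = 8100.9869 / 2756 = 2.9394 s

2.9394


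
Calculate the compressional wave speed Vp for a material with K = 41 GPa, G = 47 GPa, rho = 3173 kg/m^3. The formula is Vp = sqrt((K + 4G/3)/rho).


First compute the effective modulus:
K + 4G/3 = 41e9 + 4*47e9/3 = 103666666666.67 Pa
Then divide by density:
103666666666.67 / 3173 = 32671499.107 Pa/(kg/m^3)
Take the square root:
Vp = sqrt(32671499.107) = 5715.9 m/s

5715.9


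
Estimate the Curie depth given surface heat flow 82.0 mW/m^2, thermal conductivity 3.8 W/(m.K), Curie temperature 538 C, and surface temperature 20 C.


T_Curie - T_surf = 538 - 20 = 518 C
Convert q to W/m^2: 82.0 mW/m^2 = 0.082 W/m^2
d = 518 * 3.8 / 0.082 = 24004.88 m

24004.88


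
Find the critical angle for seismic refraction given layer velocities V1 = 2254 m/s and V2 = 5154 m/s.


V1/V2 = 2254/5154 = 0.43733
theta_c = arcsin(0.43733) = 25.9337 degrees

25.9337


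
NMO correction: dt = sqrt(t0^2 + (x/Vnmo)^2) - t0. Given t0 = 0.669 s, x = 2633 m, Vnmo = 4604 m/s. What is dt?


x/Vnmo = 2633/4604 = 0.571894
(x/Vnmo)^2 = 0.327063
t0^2 = 0.447561
sqrt(0.447561 + 0.327063) = 0.880127
dt = 0.880127 - 0.669 = 0.211127

0.211127


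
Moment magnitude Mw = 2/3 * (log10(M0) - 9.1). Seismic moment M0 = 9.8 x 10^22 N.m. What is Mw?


log10(M0) = log10(9.8 x 10^22) = 22.9912
Mw = 2/3 * (22.9912 - 9.1)
= 2/3 * 13.8912
= 9.26

9.26


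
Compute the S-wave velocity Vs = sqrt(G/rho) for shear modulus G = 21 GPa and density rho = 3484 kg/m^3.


Convert G to Pa: G = 21e9 Pa
Compute G/rho = 21e9 / 3484 = 6027554.535
Vs = sqrt(6027554.535) = 2455.11 m/s

2455.11


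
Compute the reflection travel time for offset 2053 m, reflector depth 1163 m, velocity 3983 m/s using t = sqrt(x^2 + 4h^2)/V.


x^2 + 4h^2 = 2053^2 + 4*1163^2 = 4214809 + 5410276 = 9625085
sqrt(9625085) = 3102.4321
t = 3102.4321 / 3983 = 0.7789 s

0.7789


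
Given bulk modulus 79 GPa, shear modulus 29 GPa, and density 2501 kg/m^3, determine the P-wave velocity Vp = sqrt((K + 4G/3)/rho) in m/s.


First compute the effective modulus:
K + 4G/3 = 79e9 + 4*29e9/3 = 117666666666.67 Pa
Then divide by density:
117666666666.67 / 2501 = 47047847.5277 Pa/(kg/m^3)
Take the square root:
Vp = sqrt(47047847.5277) = 6859.14 m/s

6859.14


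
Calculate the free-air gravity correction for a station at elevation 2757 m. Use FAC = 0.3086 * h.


FAC = 0.3086 * h
= 0.3086 * 2757
= 850.8102 mGal

850.8102


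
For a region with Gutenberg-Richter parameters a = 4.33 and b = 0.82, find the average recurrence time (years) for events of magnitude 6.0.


log10(N) = 4.33 - 0.82*6.0 = -0.59
N = 10^-0.59 = 0.25704
T = 1/N = 1/0.25704 = 3.8905 years

3.8905


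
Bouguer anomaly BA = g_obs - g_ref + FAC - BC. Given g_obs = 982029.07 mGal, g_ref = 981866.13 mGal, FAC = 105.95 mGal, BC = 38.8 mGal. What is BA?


BA = g_obs - g_ref + FAC - BC
= 982029.07 - 981866.13 + 105.95 - 38.8
= 230.09 mGal

230.09


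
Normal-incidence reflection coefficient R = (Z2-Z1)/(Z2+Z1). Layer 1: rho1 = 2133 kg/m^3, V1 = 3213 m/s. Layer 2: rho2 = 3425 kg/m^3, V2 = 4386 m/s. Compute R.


Z1 = 2133 * 3213 = 6853329
Z2 = 3425 * 4386 = 15022050
R = (15022050 - 6853329) / (15022050 + 6853329) = 8168721 / 21875379 = 0.3734

0.3734


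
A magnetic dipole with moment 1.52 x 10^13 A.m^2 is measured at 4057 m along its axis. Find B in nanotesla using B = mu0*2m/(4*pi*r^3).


m = 1.52 x 10^13 = 15200000000000 A.m^2
2m = 30400000000000 A.m^2
r^3 = 4057^3 = 66775173193
B = (4pi*10^-7) * 30400000000000 / (4*pi * 66775173193) * 1e9
= 38201766.667652 / 839121574181.26 * 1e9
= 45525.9021 nT

45525.9021


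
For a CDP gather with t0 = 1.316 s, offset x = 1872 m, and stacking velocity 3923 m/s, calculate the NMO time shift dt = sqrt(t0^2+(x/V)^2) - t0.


x/Vnmo = 1872/3923 = 0.477186
(x/Vnmo)^2 = 0.227706
t0^2 = 1.731856
sqrt(1.731856 + 0.227706) = 1.399844
dt = 1.399844 - 1.316 = 0.083844

0.083844


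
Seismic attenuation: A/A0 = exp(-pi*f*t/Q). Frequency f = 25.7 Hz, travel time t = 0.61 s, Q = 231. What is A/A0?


pi*f*t/Q = pi*25.7*0.61/231 = 0.213207
A/A0 = exp(-0.213207) = 0.807989

0.807989


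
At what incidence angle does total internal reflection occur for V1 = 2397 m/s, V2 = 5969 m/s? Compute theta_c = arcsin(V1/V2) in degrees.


V1/V2 = 2397/5969 = 0.401575
theta_c = arcsin(0.401575) = 23.6767 degrees

23.6767


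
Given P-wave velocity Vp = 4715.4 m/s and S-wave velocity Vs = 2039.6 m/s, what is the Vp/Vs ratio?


Vp/Vs = 4715.4 / 2039.6
= 2.3119

2.3119


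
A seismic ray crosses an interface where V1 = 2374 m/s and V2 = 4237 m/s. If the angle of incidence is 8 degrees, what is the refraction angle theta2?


sin(theta1) = sin(8 deg) = 0.139173
sin(theta2) = V2/V1 * sin(theta1) = 4237/2374 * 0.139173 = 0.248389
theta2 = arcsin(0.248389) = 14.3822 degrees

14.3822


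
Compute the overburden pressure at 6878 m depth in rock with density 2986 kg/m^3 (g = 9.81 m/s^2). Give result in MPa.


P = rho * g * z / 1e6
= 2986 * 9.81 * 6878 / 1e6
= 201474915.48 / 1e6
= 201.4749 MPa

201.4749


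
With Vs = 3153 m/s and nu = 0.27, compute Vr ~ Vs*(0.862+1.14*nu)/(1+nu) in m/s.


Numerator factor = 0.862 + 1.14*0.27 = 1.1698
Denominator = 1 + 0.27 = 1.27
Vr = 3153 * 1.1698 / 1.27 = 2904.24 m/s

2904.24


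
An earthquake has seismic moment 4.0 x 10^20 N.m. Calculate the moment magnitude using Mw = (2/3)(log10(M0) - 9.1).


log10(M0) = log10(4.0 x 10^20) = 20.6021
Mw = 2/3 * (20.6021 - 9.1)
= 2/3 * 11.5021
= 7.67

7.67


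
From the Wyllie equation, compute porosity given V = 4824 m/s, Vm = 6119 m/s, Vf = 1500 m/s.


1/V - 1/Vm = 1/4824 - 1/6119 = 4.387e-05
1/Vf - 1/Vm = 1/1500 - 1/6119 = 0.00050324
phi = 4.387e-05 / 0.00050324 = 0.0872

0.0872


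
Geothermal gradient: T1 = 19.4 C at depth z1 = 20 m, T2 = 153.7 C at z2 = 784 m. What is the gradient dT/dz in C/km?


dT = 153.7 - 19.4 = 134.3 C
dz = 784 - 20 = 764 m
gradient = dT/dz * 1000 = 134.3/764 * 1000 = 175.7853 C/km

175.7853


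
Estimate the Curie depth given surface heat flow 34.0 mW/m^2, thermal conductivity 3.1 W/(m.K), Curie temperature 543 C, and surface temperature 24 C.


T_Curie - T_surf = 543 - 24 = 519 C
Convert q to W/m^2: 34.0 mW/m^2 = 0.034 W/m^2
d = 519 * 3.1 / 0.034 = 47320.59 m

47320.59


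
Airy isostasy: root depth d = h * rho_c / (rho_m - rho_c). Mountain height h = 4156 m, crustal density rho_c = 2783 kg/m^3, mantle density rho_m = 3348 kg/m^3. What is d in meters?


rho_m - rho_c = 3348 - 2783 = 565
d = 4156 * 2783 / 565
= 11566148 / 565
= 20471.06 m

20471.06


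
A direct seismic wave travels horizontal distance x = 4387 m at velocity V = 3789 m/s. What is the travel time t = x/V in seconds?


t = x / V
= 4387 / 3789
= 1.1578 s

1.1578


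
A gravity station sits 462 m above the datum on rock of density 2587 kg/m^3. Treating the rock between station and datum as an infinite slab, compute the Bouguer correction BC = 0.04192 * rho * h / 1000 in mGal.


BC = 0.04192 * rho * h / 1000
= 0.04192 * 2587 * 462 / 1000
= 50.1025 mGal

50.1025


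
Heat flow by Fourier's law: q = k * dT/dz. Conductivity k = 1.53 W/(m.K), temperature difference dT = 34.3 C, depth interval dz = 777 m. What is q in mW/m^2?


q = k * dT / dz * 1000
= 1.53 * 34.3 / 777 * 1000
= 0.067541 * 1000
= 67.5405 mW/m^2

67.5405


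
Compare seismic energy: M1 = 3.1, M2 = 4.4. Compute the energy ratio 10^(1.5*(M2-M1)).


M2 - M1 = 4.4 - 3.1 = 1.3
1.5 * 1.3 = 1.95
ratio = 10^1.95 = 89.13

89.13


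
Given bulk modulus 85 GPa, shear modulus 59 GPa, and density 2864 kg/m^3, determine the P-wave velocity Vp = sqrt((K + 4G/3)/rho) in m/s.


First compute the effective modulus:
K + 4G/3 = 85e9 + 4*59e9/3 = 163666666666.67 Pa
Then divide by density:
163666666666.67 / 2864 = 57146182.4953 Pa/(kg/m^3)
Take the square root:
Vp = sqrt(57146182.4953) = 7559.51 m/s

7559.51


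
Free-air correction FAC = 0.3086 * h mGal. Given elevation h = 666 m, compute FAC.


FAC = 0.3086 * h
= 0.3086 * 666
= 205.5276 mGal

205.5276


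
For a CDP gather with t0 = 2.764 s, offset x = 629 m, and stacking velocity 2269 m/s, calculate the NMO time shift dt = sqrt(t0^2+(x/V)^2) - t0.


x/Vnmo = 629/2269 = 0.277215
(x/Vnmo)^2 = 0.076848
t0^2 = 7.639696
sqrt(7.639696 + 0.076848) = 2.777867
dt = 2.777867 - 2.764 = 0.013867

0.013867


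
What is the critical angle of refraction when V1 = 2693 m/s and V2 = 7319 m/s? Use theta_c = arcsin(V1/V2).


V1/V2 = 2693/7319 = 0.367946
theta_c = arcsin(0.367946) = 21.589 degrees

21.589


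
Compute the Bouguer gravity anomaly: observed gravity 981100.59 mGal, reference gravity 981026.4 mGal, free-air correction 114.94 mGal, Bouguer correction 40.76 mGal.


BA = g_obs - g_ref + FAC - BC
= 981100.59 - 981026.4 + 114.94 - 40.76
= 148.37 mGal

148.37


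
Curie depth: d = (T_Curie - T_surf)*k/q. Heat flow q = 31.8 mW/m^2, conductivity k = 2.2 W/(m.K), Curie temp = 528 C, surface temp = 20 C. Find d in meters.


T_Curie - T_surf = 528 - 20 = 508 C
Convert q to W/m^2: 31.8 mW/m^2 = 0.0318 W/m^2
d = 508 * 2.2 / 0.0318 = 35144.65 m

35144.65


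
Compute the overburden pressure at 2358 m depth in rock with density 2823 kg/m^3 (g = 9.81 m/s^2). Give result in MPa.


P = rho * g * z / 1e6
= 2823 * 9.81 * 2358 / 1e6
= 65301579.54 / 1e6
= 65.3016 MPa

65.3016


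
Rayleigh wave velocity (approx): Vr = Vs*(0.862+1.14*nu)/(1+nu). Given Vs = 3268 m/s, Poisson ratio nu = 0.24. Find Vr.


Numerator factor = 0.862 + 1.14*0.24 = 1.1356
Denominator = 1 + 0.24 = 1.24
Vr = 3268 * 1.1356 / 1.24 = 2992.86 m/s

2992.86


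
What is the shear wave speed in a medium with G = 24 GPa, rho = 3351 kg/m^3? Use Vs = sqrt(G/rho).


Convert G to Pa: G = 24e9 Pa
Compute G/rho = 24e9 / 3351 = 7162041.1817
Vs = sqrt(7162041.1817) = 2676.2 m/s

2676.2


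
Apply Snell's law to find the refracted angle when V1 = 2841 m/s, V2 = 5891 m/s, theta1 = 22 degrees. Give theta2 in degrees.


sin(theta1) = sin(22 deg) = 0.374607
sin(theta2) = V2/V1 * sin(theta1) = 5891/2841 * 0.374607 = 0.776771
theta2 = arcsin(0.776771) = 50.9659 degrees

50.9659


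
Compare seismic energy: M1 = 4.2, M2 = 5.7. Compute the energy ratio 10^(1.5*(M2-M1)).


M2 - M1 = 5.7 - 4.2 = 1.5
1.5 * 1.5 = 2.25
ratio = 10^2.25 = 177.83

177.83


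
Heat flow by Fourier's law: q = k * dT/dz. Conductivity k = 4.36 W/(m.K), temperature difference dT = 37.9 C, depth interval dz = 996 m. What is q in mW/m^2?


q = k * dT / dz * 1000
= 4.36 * 37.9 / 996 * 1000
= 0.165908 * 1000
= 165.9076 mW/m^2

165.9076


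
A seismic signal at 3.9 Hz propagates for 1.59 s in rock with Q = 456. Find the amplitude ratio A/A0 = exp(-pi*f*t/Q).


pi*f*t/Q = pi*3.9*1.59/456 = 0.042722
A/A0 = exp(-0.042722) = 0.958178

0.958178


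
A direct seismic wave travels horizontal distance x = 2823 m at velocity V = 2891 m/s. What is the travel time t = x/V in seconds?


t = x / V
= 2823 / 2891
= 0.9765 s

0.9765


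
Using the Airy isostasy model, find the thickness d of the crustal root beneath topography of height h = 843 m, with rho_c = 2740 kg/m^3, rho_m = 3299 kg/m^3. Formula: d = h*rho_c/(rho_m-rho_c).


rho_m - rho_c = 3299 - 2740 = 559
d = 843 * 2740 / 559
= 2309820 / 559
= 4132.06 m

4132.06


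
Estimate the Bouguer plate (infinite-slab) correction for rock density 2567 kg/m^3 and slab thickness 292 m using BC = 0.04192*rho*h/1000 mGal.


BC = 0.04192 * rho * h / 1000
= 0.04192 * 2567 * 292 / 1000
= 31.4217 mGal

31.4217


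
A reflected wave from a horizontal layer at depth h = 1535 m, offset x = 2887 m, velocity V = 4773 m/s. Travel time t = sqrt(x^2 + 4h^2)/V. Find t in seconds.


x^2 + 4h^2 = 2887^2 + 4*1535^2 = 8334769 + 9424900 = 17759669
sqrt(17759669) = 4214.2222
t = 4214.2222 / 4773 = 0.8829 s

0.8829


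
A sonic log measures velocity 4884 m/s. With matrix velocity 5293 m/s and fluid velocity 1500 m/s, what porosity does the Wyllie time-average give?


1/V - 1/Vm = 1/4884 - 1/5293 = 1.582e-05
1/Vf - 1/Vm = 1/1500 - 1/5293 = 0.00047774
phi = 1.582e-05 / 0.00047774 = 0.0331

0.0331


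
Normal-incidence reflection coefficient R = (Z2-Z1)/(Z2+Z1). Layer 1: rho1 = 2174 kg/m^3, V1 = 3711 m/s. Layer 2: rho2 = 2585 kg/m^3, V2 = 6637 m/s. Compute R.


Z1 = 2174 * 3711 = 8067714
Z2 = 2585 * 6637 = 17156645
R = (17156645 - 8067714) / (17156645 + 8067714) = 9088931 / 25224359 = 0.3603

0.3603


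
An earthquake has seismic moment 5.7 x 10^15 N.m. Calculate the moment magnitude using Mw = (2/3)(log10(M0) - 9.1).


log10(M0) = log10(5.7 x 10^15) = 15.7559
Mw = 2/3 * (15.7559 - 9.1)
= 2/3 * 6.6559
= 4.44

4.44


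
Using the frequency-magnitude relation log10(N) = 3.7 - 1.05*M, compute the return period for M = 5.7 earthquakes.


log10(N) = 3.7 - 1.05*5.7 = -2.285
N = 10^-2.285 = 0.005188
T = 1/N = 1/0.005188 = 192.7525 years

192.7525


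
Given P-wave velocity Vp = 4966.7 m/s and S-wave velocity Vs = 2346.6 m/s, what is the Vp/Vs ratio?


Vp/Vs = 4966.7 / 2346.6
= 2.1166

2.1166


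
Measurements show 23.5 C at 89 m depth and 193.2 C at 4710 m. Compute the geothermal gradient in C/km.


dT = 193.2 - 23.5 = 169.7 C
dz = 4710 - 89 = 4621 m
gradient = dT/dz * 1000 = 169.7/4621 * 1000 = 36.7237 C/km

36.7237


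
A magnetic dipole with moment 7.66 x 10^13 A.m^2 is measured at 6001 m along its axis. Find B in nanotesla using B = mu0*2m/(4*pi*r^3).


m = 7.66 x 10^13 = 76600000000000 A.m^2
2m = 153200000000000 A.m^2
r^3 = 6001^3 = 216108018001
B = (4pi*10^-7) * 153200000000000 / (4*pi * 216108018001) * 1e9
= 192516797.811983 / 2715693446935.17 * 1e9
= 70890.4748 nT

70890.4748


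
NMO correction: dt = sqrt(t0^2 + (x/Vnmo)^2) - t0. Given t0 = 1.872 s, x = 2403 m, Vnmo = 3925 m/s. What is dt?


x/Vnmo = 2403/3925 = 0.612229
(x/Vnmo)^2 = 0.374825
t0^2 = 3.504384
sqrt(3.504384 + 0.374825) = 1.969571
dt = 1.969571 - 1.872 = 0.097571

0.097571


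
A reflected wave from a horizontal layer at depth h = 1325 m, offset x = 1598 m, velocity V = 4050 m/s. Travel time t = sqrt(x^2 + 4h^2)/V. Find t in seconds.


x^2 + 4h^2 = 1598^2 + 4*1325^2 = 2553604 + 7022500 = 9576104
sqrt(9576104) = 3094.5281
t = 3094.5281 / 4050 = 0.7641 s

0.7641


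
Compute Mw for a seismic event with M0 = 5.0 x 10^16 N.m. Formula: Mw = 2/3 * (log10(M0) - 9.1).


log10(M0) = log10(5.0 x 10^16) = 16.699
Mw = 2/3 * (16.699 - 9.1)
= 2/3 * 7.599
= 5.07

5.07


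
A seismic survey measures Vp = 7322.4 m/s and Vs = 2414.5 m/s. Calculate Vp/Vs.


Vp/Vs = 7322.4 / 2414.5
= 3.0327

3.0327


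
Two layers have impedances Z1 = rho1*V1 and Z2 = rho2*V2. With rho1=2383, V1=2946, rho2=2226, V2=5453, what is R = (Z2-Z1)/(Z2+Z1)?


Z1 = 2383 * 2946 = 7020318
Z2 = 2226 * 5453 = 12138378
R = (12138378 - 7020318) / (12138378 + 7020318) = 5118060 / 19158696 = 0.2671

0.2671


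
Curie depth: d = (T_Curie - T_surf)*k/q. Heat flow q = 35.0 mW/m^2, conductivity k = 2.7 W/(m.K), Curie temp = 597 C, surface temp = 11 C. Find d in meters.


T_Curie - T_surf = 597 - 11 = 586 C
Convert q to W/m^2: 35.0 mW/m^2 = 0.035 W/m^2
d = 586 * 2.7 / 0.035 = 45205.71 m

45205.71


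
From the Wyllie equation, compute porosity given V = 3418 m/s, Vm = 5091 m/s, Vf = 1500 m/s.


1/V - 1/Vm = 1/3418 - 1/5091 = 9.614e-05
1/Vf - 1/Vm = 1/1500 - 1/5091 = 0.00047024
phi = 9.614e-05 / 0.00047024 = 0.2045

0.2045


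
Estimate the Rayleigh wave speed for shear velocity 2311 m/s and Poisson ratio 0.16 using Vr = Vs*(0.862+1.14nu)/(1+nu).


Numerator factor = 0.862 + 1.14*0.16 = 1.0444
Denominator = 1 + 0.16 = 1.16
Vr = 2311 * 1.0444 / 1.16 = 2080.7 m/s

2080.7


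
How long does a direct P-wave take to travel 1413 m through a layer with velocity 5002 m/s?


t = x / V
= 1413 / 5002
= 0.2825 s

0.2825


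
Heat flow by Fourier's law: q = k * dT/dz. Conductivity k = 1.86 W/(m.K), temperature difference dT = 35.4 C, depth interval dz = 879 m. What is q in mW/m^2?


q = k * dT / dz * 1000
= 1.86 * 35.4 / 879 * 1000
= 0.074908 * 1000
= 74.9078 mW/m^2

74.9078


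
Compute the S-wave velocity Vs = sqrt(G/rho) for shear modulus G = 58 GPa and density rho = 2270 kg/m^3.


Convert G to Pa: G = 58e9 Pa
Compute G/rho = 58e9 / 2270 = 25550660.793
Vs = sqrt(25550660.793) = 5054.77 m/s

5054.77


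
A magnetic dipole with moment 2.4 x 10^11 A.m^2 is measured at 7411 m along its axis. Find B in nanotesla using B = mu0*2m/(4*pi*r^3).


m = 2.4 x 10^11 = 240000000000 A.m^2
2m = 480000000000 A.m^2
r^3 = 7411^3 = 407033767531
B = (4pi*10^-7) * 480000000000 / (4*pi * 407033767531) * 1e9
= 603185.789489 / 5114937175353.46 * 1e9
= 117.9263 nT

117.9263


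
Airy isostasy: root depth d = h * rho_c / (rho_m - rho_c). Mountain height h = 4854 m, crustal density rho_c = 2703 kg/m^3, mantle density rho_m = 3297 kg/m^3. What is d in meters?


rho_m - rho_c = 3297 - 2703 = 594
d = 4854 * 2703 / 594
= 13120362 / 594
= 22088.15 m

22088.15


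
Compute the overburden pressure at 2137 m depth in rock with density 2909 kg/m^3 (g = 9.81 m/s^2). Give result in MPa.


P = rho * g * z / 1e6
= 2909 * 9.81 * 2137 / 1e6
= 60984188.73 / 1e6
= 60.9842 MPa

60.9842


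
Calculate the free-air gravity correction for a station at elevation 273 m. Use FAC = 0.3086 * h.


FAC = 0.3086 * h
= 0.3086 * 273
= 84.2478 mGal

84.2478


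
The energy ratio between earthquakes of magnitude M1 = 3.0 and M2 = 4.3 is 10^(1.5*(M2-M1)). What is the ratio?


M2 - M1 = 4.3 - 3.0 = 1.3
1.5 * 1.3 = 1.95
ratio = 10^1.95 = 89.13

89.13


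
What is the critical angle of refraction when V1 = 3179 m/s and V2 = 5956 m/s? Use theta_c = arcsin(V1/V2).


V1/V2 = 3179/5956 = 0.533747
theta_c = arcsin(0.533747) = 32.259 degrees

32.259


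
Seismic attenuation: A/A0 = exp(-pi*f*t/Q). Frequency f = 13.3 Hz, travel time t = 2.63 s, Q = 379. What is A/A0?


pi*f*t/Q = pi*13.3*2.63/379 = 0.289947
A/A0 = exp(-0.289947) = 0.748304

0.748304


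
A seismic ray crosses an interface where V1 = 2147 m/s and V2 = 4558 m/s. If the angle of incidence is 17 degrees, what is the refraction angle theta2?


sin(theta1) = sin(17 deg) = 0.292372
sin(theta2) = V2/V1 * sin(theta1) = 4558/2147 * 0.292372 = 0.620694
theta2 = arcsin(0.620694) = 38.3668 degrees

38.3668


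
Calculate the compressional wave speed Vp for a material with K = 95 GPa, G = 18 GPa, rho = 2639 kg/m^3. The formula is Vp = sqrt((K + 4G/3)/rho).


First compute the effective modulus:
K + 4G/3 = 95e9 + 4*18e9/3 = 119000000000.0 Pa
Then divide by density:
119000000000.0 / 2639 = 45092838.1963 Pa/(kg/m^3)
Take the square root:
Vp = sqrt(45092838.1963) = 6715.12 m/s

6715.12


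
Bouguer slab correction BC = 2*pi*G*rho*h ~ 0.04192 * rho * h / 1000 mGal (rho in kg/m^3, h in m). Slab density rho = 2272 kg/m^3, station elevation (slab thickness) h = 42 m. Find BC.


BC = 0.04192 * rho * h / 1000
= 0.04192 * 2272 * 42 / 1000
= 4.0002 mGal

4.0002


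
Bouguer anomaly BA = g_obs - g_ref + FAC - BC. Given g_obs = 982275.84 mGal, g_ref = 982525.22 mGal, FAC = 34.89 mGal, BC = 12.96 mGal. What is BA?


BA = g_obs - g_ref + FAC - BC
= 982275.84 - 982525.22 + 34.89 - 12.96
= -227.45 mGal

-227.45


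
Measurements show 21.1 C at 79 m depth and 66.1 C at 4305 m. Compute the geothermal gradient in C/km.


dT = 66.1 - 21.1 = 45.0 C
dz = 4305 - 79 = 4226 m
gradient = dT/dz * 1000 = 45.0/4226 * 1000 = 10.6484 C/km

10.6484


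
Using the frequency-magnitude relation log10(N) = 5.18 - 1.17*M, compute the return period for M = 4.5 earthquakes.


log10(N) = 5.18 - 1.17*4.5 = -0.085
N = 10^-0.085 = 0.822243
T = 1/N = 1/0.822243 = 1.2162 years

1.2162


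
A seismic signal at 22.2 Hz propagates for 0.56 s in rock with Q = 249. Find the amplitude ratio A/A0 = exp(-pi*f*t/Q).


pi*f*t/Q = pi*22.2*0.56/249 = 0.156853
A/A0 = exp(-0.156853) = 0.85483

0.85483


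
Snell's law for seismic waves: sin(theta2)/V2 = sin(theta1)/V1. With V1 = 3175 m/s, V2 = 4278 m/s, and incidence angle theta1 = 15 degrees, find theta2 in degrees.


sin(theta1) = sin(15 deg) = 0.258819
sin(theta2) = V2/V1 * sin(theta1) = 4278/3175 * 0.258819 = 0.348733
theta2 = arcsin(0.348733) = 20.4099 degrees

20.4099


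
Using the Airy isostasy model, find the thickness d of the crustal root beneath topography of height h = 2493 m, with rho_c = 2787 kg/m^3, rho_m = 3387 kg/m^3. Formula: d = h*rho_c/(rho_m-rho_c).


rho_m - rho_c = 3387 - 2787 = 600
d = 2493 * 2787 / 600
= 6947991 / 600
= 11579.99 m

11579.99


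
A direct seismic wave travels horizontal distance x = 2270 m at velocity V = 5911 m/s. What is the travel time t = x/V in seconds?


t = x / V
= 2270 / 5911
= 0.384 s

0.384
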